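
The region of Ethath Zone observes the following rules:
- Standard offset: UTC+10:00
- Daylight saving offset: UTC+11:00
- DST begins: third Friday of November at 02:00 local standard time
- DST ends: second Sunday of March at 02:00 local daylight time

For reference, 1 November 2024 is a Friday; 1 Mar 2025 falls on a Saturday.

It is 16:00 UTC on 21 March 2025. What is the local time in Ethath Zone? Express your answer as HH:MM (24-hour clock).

02:00

1 November 2024 is a Friday, so the first Friday is November 1 and the third is November 15.
1 March 2025 is a Saturday, so the first Sunday is March 2 and the second is March 9.
At the standard offset (UTC+10:00), 16:00 UTC + 10h = 02:00 Ethath Zone standard time (rolling into the next day, 22 March 2025).
The standard-time date in Ethath Zone, 22 March 2025, does not fall between 15 November 2024 and 9 March 2025, so daylight saving is not in effect and Ethath Zone is at UTC+10:00.
16:00 UTC + 10h = 02:00 local (rolling into the next day, 22 March 2025).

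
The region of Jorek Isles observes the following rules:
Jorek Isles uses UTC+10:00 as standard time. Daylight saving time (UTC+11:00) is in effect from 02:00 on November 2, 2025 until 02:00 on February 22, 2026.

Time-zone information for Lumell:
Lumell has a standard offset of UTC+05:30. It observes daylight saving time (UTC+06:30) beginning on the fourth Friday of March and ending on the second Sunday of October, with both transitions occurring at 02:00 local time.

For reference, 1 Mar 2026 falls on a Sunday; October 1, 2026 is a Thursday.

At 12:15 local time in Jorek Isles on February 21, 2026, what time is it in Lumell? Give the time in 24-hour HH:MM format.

February 21, 2026 falls between 2 November 2025 and 22 February 2026, so daylight saving is in effect and Jorek Isles is at UTC+11:00.
12:15 Jorek Isles − 11h = 01:15 UTC.
1 March 2026 is a Sunday, so the first Friday is March 6 and the fourth is March 27.
1 October 2026 is a Thursday, so the first Sunday is October 4 and the second is October 11.
At the standard offset (UTC+05:30), 01:15 UTC + 5h30m = 06:45 Lumell standard time.
The standard-time date in Lumell, February 21, 2026, is outside the daylight-saving period (27 March – 11 October), so Lumell is on standard time, UTC+05:30.
01:15 UTC + 5h30m = 06:45 Lumell.

06:45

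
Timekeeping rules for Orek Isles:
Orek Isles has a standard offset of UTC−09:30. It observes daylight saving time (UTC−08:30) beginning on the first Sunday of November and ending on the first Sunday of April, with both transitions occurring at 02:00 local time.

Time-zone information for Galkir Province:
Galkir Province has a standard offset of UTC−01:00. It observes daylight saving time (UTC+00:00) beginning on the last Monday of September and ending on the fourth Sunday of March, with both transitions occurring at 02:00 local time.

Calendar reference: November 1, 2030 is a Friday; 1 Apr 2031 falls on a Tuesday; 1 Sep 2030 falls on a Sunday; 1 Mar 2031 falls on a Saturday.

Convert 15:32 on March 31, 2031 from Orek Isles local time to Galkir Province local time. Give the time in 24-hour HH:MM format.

1 November 2030 is a Friday, so the first Sunday is November 3.
1 April 2031 is a Tuesday, so the first Sunday is April 6.
March 31, 2031 lies within the daylight-saving period (3 November 2030 – 6 April 2031), so Orek Isles is on daylight time, UTC−08:30.
15:32 Orek Isles + 8h30m = 00:02 UTC (rolling into the next day, 1 April 2031).
1 September 2030 is a Sunday, so Mondays fall on 2, 9, 16, 23, 30; the last is September 30.
1 March 2031 is a Saturday, so the first Sunday is March 2 and the fourth is March 23.
At the standard offset (UTC−01:00), 00:02 UTC − 1h = 23:02 Galkir Province standard time (rolling into the previous day, 31 March 2031).
Daylight saving runs 30 September 2030 – 23 March 2031; the standard-time date in Galkir Province, March 31, 2031, is outside that window, so Galkir Province is on standard time at UTC−01:00.
00:02 UTC − 1h = 23:02 Galkir Province (rolling into the previous day, 31 March 2031).

23:02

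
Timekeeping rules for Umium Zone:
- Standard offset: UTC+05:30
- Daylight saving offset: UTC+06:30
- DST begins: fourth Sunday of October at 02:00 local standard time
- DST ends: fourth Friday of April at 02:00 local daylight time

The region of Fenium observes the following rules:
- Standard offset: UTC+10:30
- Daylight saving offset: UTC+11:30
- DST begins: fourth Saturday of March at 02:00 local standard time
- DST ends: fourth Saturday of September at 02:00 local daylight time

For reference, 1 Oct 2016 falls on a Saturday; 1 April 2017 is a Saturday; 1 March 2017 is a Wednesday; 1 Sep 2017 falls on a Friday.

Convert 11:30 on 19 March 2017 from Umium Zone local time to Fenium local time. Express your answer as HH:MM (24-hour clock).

15:30

1 October 2016 is a Saturday, so the first Sunday is October 2 and the fourth is October 23.
1 April 2017 is a Saturday, so the first Friday is April 7 and the fourth is April 28.
19 March 2017 falls between 23 October 2016 and 28 April 2017, so daylight saving is in effect and Umium Zone is at UTC+06:30.
11:30 Umium Zone − 6h30m = 05:00 UTC.
1 March 2017 is a Wednesday, so the first Saturday is March 4 and the fourth is March 25.
1 September 2017 is a Friday, so the first Saturday is September 2 and the fourth is September 23.
At the standard offset (UTC+10:30), 05:00 UTC + 10h30m = 15:30 Fenium standard time.
The standard-time date in Fenium, 19 March 2017, does not fall between 25 March and 23 September, so daylight saving is not in effect and Fenium is at UTC+10:30.
05:00 UTC + 10h30m = 15:30 Fenium.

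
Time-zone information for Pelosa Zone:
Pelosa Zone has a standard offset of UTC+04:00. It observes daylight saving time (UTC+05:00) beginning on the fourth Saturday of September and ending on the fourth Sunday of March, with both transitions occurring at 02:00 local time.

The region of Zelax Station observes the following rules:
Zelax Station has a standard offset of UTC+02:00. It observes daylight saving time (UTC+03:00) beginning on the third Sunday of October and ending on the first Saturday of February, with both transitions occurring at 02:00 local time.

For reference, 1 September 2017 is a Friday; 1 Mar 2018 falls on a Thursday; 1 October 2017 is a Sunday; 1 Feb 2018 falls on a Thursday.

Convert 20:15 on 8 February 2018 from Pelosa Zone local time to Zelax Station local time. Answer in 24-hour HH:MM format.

17:15

1 September 2017 is a Friday, so the first Saturday is September 2 and the fourth is September 23.
1 March 2018 is a Thursday, so the first Sunday is March 4 and the fourth is March 25.
Daylight saving runs 23 September 2017 – 25 March 2018; 8 February 2018 is inside that window, so Pelosa Zone is at UTC+05:00.
20:15 Pelosa Zone − 5h = 15:15 UTC.
1 October 2017 is a Sunday, so the first Sunday is October 1 and the third is October 15.
1 February 2018 is a Thursday, so the first Saturday is February 3.
At the standard offset (UTC+02:00), 15:15 UTC + 2h = 17:15 Zelax Station standard time.
The standard-time date in Zelax Station, 8 February 2018, does not fall between 15 October 2017 and 3 February 2018, so daylight saving is not in effect and Zelax Station is at UTC+02:00.
15:15 UTC + 2h = 17:15 Zelax Station.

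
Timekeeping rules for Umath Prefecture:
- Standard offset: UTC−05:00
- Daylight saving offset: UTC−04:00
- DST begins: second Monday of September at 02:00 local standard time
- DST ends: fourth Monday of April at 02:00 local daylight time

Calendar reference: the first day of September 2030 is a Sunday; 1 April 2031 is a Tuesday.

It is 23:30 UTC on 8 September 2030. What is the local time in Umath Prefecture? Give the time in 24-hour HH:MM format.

1 September 2030 is a Sunday, so the first Monday is September 2 and the second is September 9.
1 April 2031 is a Tuesday, so the first Monday is April 7 and the fourth is April 28.
At the standard offset (UTC−05:00), 23:30 UTC − 5h = 18:30 Umath Prefecture standard time.
Daylight saving runs 9 September 2030 – 28 April 2031; the standard-time date in Umath Prefecture, 8 September 2030, is outside that window, so Umath Prefecture is on standard time at UTC−05:00.
23:30 UTC − 5h = 18:30 local.

18:30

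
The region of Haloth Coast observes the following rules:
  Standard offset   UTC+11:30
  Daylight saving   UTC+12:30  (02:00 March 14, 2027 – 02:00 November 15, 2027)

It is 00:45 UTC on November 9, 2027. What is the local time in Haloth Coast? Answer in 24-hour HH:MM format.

13:15

At the standard offset (UTC+11:30), 00:45 UTC + 11h30m = 12:15 Haloth Coast standard time.
The standard-time date in Haloth Coast, November 9, 2027, falls between 14 March and 15 November, so daylight saving is in effect and Haloth Coast is at UTC+12:30.
00:45 UTC + 12h30m = 13:15 local.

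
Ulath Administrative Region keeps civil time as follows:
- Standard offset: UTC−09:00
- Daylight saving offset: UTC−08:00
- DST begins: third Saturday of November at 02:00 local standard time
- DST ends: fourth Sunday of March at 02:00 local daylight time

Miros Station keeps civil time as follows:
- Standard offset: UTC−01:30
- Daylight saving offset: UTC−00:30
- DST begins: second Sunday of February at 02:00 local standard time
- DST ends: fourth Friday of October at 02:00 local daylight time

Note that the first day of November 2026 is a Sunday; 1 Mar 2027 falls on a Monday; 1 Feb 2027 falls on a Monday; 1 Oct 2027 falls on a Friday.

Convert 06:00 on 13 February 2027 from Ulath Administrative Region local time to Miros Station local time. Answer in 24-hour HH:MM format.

1 November 2026 is a Sunday, so the first Saturday is November 7 and the third is November 21.
1 March 2027 is a Monday, so the first Sunday is March 7 and the fourth is March 28.
Daylight saving runs 21 November 2026 – 28 March 2027; 13 February 2027 is inside that window, so Ulath Administrative Region is at UTC−08:00.
06:00 Ulath Administrative Region + 8h = 14:00 UTC.
1 February 2027 is a Monday, so the first Sunday is February 7 and the second is February 14.
1 October 2027 is a Friday, so the first Friday is October 1 and the fourth is October 22.
At the standard offset (UTC−01:30), 14:00 UTC − 1h30m = 12:30 Miros Station standard time.
Daylight saving runs 14 February – 22 October; the standard-time date in Miros Station, 13 February 2027, is outside that window, so Miros Station is on standard time at UTC−01:30.
14:00 UTC − 1h30m = 12:30 Miros Station.

12:30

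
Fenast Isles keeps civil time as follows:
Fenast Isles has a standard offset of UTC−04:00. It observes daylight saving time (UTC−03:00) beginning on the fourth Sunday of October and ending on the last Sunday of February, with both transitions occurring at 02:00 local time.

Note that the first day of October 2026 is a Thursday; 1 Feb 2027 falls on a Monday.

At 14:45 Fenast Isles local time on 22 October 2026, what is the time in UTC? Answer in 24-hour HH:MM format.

18:45

1 October 2026 is a Thursday, so the first Sunday is October 4 and the fourth is October 25.
1 February 2027 is a Monday, so Sundays fall on 7, 14, 21, 28; the last is February 28.
22 October 2026 is outside the daylight-saving period (25 October 2026 – 28 February 2027), so Fenast Isles is on standard time, UTC−04:00.
14:45 local + 4h = 18:45 UTC.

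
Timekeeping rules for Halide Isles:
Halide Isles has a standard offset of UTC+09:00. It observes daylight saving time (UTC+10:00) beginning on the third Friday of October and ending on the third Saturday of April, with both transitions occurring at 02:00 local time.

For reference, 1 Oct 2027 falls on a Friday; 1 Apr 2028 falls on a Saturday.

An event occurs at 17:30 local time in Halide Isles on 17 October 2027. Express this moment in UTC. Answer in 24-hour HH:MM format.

07:30

1 October 2027 is a Friday, so the first Friday is October 1 and the third is October 15.
1 April 2028 is a Saturday, so the first Saturday is April 1 and the third is April 15.
Daylight saving runs 15 October 2027 – 15 April 2028; 17 October 2027 is inside that window, so Halide Isles is at UTC+10:00.
17:30 local − 10h = 07:30 UTC.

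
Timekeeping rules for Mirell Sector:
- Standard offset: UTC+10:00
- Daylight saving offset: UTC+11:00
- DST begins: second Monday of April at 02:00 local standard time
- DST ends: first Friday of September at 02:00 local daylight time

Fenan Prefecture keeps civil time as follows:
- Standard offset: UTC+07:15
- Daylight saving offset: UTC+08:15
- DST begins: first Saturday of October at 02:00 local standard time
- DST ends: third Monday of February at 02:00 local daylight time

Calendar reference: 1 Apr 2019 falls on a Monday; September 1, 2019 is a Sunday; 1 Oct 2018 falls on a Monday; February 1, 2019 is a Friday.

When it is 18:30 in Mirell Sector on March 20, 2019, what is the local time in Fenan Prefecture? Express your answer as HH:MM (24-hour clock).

1 April 2019 is a Monday, so the first Monday is April 1 and the second is April 8.
1 September 2019 is a Sunday, so the first Friday is September 6.
March 20, 2019 does not fall between 8 April and 6 September, so daylight saving is not in effect and Mirell Sector is at UTC+10:00.
18:30 Mirell Sector − 10h = 08:30 UTC.
1 October 2018 is a Monday, so the first Saturday is October 6.
1 February 2019 is a Friday, so the first Monday is February 4 and the third is February 18.
At the standard offset (UTC+07:15), 08:30 UTC + 7h15m = 15:45 Fenan Prefecture standard time.
The standard-time date in Fenan Prefecture, March 20, 2019, does not fall between 6 October 2018 and 18 February 2019, so daylight saving is not in effect and Fenan Prefecture is at UTC+07:15.
08:30 UTC + 7h15m = 15:45 Fenan Prefecture.

15:45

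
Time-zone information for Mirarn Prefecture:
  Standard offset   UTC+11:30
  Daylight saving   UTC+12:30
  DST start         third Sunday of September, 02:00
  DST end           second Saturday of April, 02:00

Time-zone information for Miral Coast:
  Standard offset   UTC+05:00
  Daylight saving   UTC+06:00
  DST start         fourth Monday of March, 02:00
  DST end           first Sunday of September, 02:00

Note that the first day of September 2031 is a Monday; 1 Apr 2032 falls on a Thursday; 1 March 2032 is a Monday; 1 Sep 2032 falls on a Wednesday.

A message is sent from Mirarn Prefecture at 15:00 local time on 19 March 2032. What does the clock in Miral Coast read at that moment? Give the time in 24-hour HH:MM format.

07:30

1 September 2031 is a Monday, so the first Sunday is September 7 and the third is September 21.
1 April 2032 is a Thursday, so the first Saturday is April 3 and the second is April 10.
Daylight saving runs 21 September 2031 – 10 April 2032; 19 March 2032 is inside that window, so Mirarn Prefecture is at UTC+12:30.
15:00 Mirarn Prefecture − 12h30m = 02:30 UTC.
1 March 2032 is a Monday, so the first Monday is March 1 and the fourth is March 22.
1 September 2032 is a Wednesday, so the first Sunday is September 5.
At the standard offset (UTC+05:00), 02:30 UTC + 5h = 07:30 Miral Coast standard time.
The standard-time date in Miral Coast, 19 March 2032, does not fall between 22 March and 5 September, so daylight saving is not in effect and Miral Coast is at UTC+05:00.
02:30 UTC + 5h = 07:30 Miral Coast.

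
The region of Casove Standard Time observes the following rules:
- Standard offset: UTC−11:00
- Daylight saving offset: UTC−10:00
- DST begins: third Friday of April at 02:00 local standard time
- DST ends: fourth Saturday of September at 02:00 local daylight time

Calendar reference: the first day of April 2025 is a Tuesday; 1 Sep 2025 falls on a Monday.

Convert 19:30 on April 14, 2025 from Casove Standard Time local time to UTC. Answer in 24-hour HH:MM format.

06:30

1 April 2025 is a Tuesday, so the first Friday is April 4 and the third is April 18.
1 September 2025 is a Monday, so the first Saturday is September 6 and the fourth is September 27.
April 14, 2025 does not fall between 18 April and 27 September, so daylight saving is not in effect and Casove Standard Time is at UTC−11:00.
19:30 local + 11h = 06:30 UTC (rolling into the next day, 15 April 2025).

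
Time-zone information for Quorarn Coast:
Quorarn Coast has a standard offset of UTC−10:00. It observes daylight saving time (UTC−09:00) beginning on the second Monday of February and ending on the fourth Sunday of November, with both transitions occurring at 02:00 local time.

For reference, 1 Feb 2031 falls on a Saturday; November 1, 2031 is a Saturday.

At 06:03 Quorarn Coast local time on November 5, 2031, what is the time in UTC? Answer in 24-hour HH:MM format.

15:03

1 February 2031 is a Saturday, so the first Monday is February 3 and the second is February 10.
1 November 2031 is a Saturday, so the first Sunday is November 2 and the fourth is November 23.
November 5, 2031 falls between 10 February and 23 November, so daylight saving is in effect and Quorarn Coast is at UTC−09:00.
06:03 local + 9h = 15:03 UTC.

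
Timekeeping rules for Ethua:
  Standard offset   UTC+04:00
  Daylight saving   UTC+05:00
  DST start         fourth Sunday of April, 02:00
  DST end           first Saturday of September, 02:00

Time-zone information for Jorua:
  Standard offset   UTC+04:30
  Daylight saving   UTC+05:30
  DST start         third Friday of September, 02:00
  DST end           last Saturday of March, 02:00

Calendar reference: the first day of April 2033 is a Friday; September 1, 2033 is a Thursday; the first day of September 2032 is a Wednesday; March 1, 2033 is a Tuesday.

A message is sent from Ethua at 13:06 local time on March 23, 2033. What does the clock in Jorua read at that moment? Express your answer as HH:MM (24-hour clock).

1 April 2033 is a Friday, so the first Sunday is April 3 and the fourth is April 24.
1 September 2033 is a Thursday, so the first Saturday is September 3.
Daylight saving runs 24 April – 3 September; March 23, 2033 is outside that window, so Ethua is on standard time at UTC+04:00.
13:06 Ethua − 4h = 09:06 UTC.
1 September 2032 is a Wednesday, so the first Friday is September 3 and the third is September 17.
1 March 2033 is a Tuesday, so Saturdays fall on 5, 12, 19, 26; the last is March 26.
At the standard offset (UTC+04:30), 09:06 UTC + 4h30m = 13:36 Jorua standard time.
The standard-time date in Jorua, March 23, 2033, lies within the daylight-saving period (17 September 2032 – 26 March 2033), so Jorua is on daylight time, UTC+05:30.
09:06 UTC + 5h30m = 14:36 Jorua.

14:36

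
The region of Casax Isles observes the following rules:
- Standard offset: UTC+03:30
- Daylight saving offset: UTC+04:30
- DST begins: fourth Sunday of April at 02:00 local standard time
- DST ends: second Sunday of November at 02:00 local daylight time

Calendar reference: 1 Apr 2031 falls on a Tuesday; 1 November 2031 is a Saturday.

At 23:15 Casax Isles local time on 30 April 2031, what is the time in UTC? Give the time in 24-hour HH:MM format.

1 April 2031 is a Tuesday, so the first Sunday is April 6 and the fourth is April 27.
1 November 2031 is a Saturday, so the first Sunday is November 2 and the second is November 9.
30 April 2031 lies within the daylight-saving period (27 April – 9 November), so Casax Isles is on daylight time, UTC+04:30.
23:15 local − 4h30m = 18:45 UTC.

18:45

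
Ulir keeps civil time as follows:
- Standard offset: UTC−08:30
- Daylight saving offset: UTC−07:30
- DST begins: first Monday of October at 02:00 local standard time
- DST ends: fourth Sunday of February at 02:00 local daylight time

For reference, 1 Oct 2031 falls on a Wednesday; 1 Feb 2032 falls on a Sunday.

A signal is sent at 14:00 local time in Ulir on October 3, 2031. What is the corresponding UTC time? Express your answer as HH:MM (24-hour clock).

22:30

1 October 2031 is a Wednesday, so the first Monday is October 6.
1 February 2032 is a Sunday, so the first Sunday is February 1 and the fourth is February 22.
October 3, 2031 does not fall between 6 October 2031 and 22 February 2032, so daylight saving is not in effect and Ulir is at UTC−08:30.
14:00 local + 8h30m = 22:30 UTC.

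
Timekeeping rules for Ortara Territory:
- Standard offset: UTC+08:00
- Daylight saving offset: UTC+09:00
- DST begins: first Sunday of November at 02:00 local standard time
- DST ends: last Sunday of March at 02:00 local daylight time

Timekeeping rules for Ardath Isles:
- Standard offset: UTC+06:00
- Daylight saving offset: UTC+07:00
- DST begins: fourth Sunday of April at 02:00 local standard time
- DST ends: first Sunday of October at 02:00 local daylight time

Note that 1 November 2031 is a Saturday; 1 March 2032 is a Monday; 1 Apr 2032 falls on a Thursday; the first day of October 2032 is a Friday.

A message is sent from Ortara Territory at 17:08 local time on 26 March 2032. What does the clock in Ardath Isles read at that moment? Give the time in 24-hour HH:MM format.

14:08

1 November 2031 is a Saturday, so the first Sunday is November 2.
1 March 2032 is a Monday, so Sundays fall on 7, 14, 21, 28; the last is March 28.
26 March 2032 falls between 2 November 2031 and 28 March 2032, so daylight saving is in effect and Ortara Territory is at UTC+09:00.
17:08 Ortara Territory − 9h = 08:08 UTC.
1 April 2032 is a Thursday, so the first Sunday is April 4 and the fourth is April 25.
1 October 2032 is a Friday, so the first Sunday is October 3.
At the standard offset (UTC+06:00), 08:08 UTC + 6h = 14:08 Ardath Isles standard time.
Daylight saving runs 25 April – 3 October; the standard-time date in Ardath Isles, 26 March 2032, is outside that window, so Ardath Isles is on standard time at UTC+06:00.
08:08 UTC + 6h = 14:08 Ardath Isles.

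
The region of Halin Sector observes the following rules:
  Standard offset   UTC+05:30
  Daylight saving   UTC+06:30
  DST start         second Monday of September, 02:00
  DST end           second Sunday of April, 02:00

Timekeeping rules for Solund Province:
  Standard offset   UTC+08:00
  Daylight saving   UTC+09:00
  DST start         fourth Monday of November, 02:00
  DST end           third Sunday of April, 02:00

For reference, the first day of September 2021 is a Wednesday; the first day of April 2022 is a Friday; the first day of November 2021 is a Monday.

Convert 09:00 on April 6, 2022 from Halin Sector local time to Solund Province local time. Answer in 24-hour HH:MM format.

1 September 2021 is a Wednesday, so the first Monday is September 6 and the second is September 13.
1 April 2022 is a Friday, so the first Sunday is April 3 and the second is April 10.
April 6, 2022 falls between 13 September 2021 and 10 April 2022, so daylight saving is in effect and Halin Sector is at UTC+06:30.
09:00 Halin Sector − 6h30m = 02:30 UTC.
1 November 2021 is a Monday, so the first Monday is November 1 and the fourth is November 22.
1 April 2022 is a Friday, so the first Sunday is April 3 and the third is April 17.
At the standard offset (UTC+08:00), 02:30 UTC + 8h = 10:30 Solund Province standard time.
The standard-time date in Solund Province, April 6, 2022, falls between 22 November 2021 and 17 April 2022, so daylight saving is in effect and Solund Province is at UTC+09:00.
02:30 UTC + 9h = 11:30 Solund Province.

11:30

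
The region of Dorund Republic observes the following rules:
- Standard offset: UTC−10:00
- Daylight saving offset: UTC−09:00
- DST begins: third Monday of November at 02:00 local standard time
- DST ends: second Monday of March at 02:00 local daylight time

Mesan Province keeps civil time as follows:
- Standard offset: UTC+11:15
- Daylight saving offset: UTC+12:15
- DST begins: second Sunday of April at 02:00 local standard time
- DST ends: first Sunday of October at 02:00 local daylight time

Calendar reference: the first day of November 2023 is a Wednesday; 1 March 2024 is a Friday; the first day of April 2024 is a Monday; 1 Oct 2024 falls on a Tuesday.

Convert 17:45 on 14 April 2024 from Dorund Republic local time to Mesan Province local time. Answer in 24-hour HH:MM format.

1 November 2023 is a Wednesday, so the first Monday is November 6 and the third is November 20.
1 March 2024 is a Friday, so the first Monday is March 4 and the second is March 11.
14 April 2024 does not fall between 20 November 2023 and 11 March 2024, so daylight saving is not in effect and Dorund Republic is at UTC−10:00.
17:45 Dorund Republic + 10h = 03:45 UTC (rolling into the next day, 15 April 2024).
1 April 2024 is a Monday, so the first Sunday is April 7 and the second is April 14.
1 October 2024 is a Tuesday, so the first Sunday is October 6.
At the standard offset (UTC+11:15), 03:45 UTC + 11h15m = 15:00 Mesan Province standard time.
The standard-time date in Mesan Province, 15 April 2024, lies within the daylight-saving period (14 April – 6 October), so Mesan Province is on daylight time, UTC+12:15.
03:45 UTC + 12h15m = 16:00 Mesan Province.

16:00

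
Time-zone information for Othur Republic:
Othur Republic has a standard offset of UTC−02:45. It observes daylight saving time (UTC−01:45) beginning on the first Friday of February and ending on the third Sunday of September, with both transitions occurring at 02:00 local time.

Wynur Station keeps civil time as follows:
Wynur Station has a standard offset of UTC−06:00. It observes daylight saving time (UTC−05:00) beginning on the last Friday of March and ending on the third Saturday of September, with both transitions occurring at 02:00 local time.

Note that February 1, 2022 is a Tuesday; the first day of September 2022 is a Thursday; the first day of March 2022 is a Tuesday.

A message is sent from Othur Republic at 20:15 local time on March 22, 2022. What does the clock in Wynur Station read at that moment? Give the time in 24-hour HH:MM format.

16:00

1 February 2022 is a Tuesday, so the first Friday is February 4.
1 September 2022 is a Thursday, so the first Sunday is September 4 and the third is September 18.
Daylight saving runs 4 February – 18 September; March 22, 2022 is inside that window, so Othur Republic is at UTC−01:45.
20:15 Othur Republic + 1h45m = 22:00 UTC.
1 March 2022 is a Tuesday, so Fridays fall on 4, 11, 18, 25; the last is March 25.
1 September 2022 is a Thursday, so the first Saturday is September 3 and the third is September 17.
At the standard offset (UTC−06:00), 22:00 UTC − 6h = 16:00 Wynur Station standard time.
Daylight saving runs 25 March – 17 September; the standard-time date in Wynur Station, March 22, 2022, is outside that window, so Wynur Station is on standard time at UTC−06:00.
22:00 UTC − 6h = 16:00 Wynur Station.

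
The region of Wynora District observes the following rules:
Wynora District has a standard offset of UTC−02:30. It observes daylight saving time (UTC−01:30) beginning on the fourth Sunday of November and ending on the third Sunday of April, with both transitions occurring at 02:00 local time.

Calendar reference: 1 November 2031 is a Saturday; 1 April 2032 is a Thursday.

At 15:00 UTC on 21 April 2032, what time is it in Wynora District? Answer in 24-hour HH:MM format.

12:30

1 November 2031 is a Saturday, so the first Sunday is November 2 and the fourth is November 23.
1 April 2032 is a Thursday, so the first Sunday is April 4 and the third is April 18.
At the standard offset (UTC−02:30), 15:00 UTC − 2h30m = 12:30 Wynora District standard time.
Daylight saving runs 23 November 2031 – 18 April 2032; the standard-time date in Wynora District, 21 April 2032, is outside that window, so Wynora District is on standard time at UTC−02:30.
15:00 UTC − 2h30m = 12:30 local.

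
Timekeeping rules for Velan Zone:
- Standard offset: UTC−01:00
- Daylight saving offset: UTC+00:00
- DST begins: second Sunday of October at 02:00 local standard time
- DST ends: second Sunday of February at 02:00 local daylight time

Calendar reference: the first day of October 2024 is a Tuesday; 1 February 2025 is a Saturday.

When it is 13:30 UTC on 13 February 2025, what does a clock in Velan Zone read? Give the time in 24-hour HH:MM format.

1 October 2024 is a Tuesday, so the first Sunday is October 6 and the second is October 13.
1 February 2025 is a Saturday, so the first Sunday is February 2 and the second is February 9.
At the standard offset (UTC−01:00), 13:30 UTC − 1h = 12:30 Velan Zone standard time.
The standard-time date in Velan Zone, 13 February 2025, is outside the daylight-saving period (13 October 2024 – 9 February 2025), so Velan Zone is on standard time, UTC−01:00.
13:30 UTC − 1h = 12:30 local.

12:30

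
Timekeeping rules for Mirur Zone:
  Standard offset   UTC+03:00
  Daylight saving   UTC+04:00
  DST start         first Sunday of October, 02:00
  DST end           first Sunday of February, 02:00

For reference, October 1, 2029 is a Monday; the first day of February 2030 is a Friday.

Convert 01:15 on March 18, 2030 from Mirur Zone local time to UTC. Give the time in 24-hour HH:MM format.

22:15

1 October 2029 is a Monday, so the first Sunday is October 7.
1 February 2030 is a Friday, so the first Sunday is February 3.
Daylight saving runs 7 October 2029 – 3 February 2030; March 18, 2030 is outside that window, so Mirur Zone is on standard time at UTC+03:00.
01:15 local − 3h = 22:15 UTC (rolling into the previous day, 17 March 2030).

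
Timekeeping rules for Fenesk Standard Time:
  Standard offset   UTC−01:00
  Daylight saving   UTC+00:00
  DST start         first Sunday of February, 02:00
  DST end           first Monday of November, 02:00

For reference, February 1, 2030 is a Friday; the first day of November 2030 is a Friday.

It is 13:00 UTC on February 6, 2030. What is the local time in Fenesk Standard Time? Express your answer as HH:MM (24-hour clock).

1 February 2030 is a Friday, so the first Sunday is February 3.
1 November 2030 is a Friday, so the first Monday is November 4.
At the standard offset (UTC−01:00), 13:00 UTC − 1h = 12:00 Fenesk Standard Time standard time.
Daylight saving runs 3 February – 4 November; the standard-time date in Fenesk Standard Time, February 6, 2030, is inside that window, so Fenesk Standard Time is at UTC+00:00.
13:00 UTC + 0h = 13:00 local.

13:00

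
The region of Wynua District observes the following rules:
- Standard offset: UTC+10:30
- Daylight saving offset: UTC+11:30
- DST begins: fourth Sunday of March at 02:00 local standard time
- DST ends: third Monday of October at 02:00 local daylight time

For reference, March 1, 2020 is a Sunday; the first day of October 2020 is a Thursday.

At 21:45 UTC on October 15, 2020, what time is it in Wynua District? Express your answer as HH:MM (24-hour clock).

09:15

1 March 2020 is a Sunday, so the first Sunday is March 1 and the fourth is March 22.
1 October 2020 is a Thursday, so the first Monday is October 5 and the third is October 19.
At the standard offset (UTC+10:30), 21:45 UTC + 10h30m = 08:15 Wynua District standard time (rolling into the next day, 16 October 2020).
The standard-time date in Wynua District, October 16, 2020, lies within the daylight-saving period (22 March – 19 October), so Wynua District is on daylight time, UTC+11:30.
21:45 UTC + 11h30m = 09:15 local (rolling into the next day, 16 October 2020).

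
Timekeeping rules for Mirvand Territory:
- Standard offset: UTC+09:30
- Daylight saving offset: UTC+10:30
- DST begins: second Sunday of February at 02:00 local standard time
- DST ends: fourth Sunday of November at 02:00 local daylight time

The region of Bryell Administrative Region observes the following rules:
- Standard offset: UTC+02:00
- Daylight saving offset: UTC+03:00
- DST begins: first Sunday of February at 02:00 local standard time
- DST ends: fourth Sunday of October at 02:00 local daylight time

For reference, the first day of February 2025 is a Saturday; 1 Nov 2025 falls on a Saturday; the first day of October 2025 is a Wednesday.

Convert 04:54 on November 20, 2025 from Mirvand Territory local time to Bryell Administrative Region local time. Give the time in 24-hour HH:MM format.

1 February 2025 is a Saturday, so the first Sunday is February 2 and the second is February 9.
1 November 2025 is a Saturday, so the first Sunday is November 2 and the fourth is November 23.
November 20, 2025 falls between 9 February and 23 November, so daylight saving is in effect and Mirvand Territory is at UTC+10:30.
04:54 Mirvand Territory − 10h30m = 18:24 UTC (rolling into the previous day, 19 November 2025).
1 February 2025 is a Saturday, so the first Sunday is February 2.
1 October 2025 is a Wednesday, so the first Sunday is October 5 and the fourth is October 26.
At the standard offset (UTC+02:00), 18:24 UTC + 2h = 20:24 Bryell Administrative Region standard time.
The standard-time date in Bryell Administrative Region, November 19, 2025, is outside the daylight-saving period (2 February – 26 October), so Bryell Administrative Region is on standard time, UTC+02:00.
18:24 UTC + 2h = 20:24 Bryell Administrative Region.

20:24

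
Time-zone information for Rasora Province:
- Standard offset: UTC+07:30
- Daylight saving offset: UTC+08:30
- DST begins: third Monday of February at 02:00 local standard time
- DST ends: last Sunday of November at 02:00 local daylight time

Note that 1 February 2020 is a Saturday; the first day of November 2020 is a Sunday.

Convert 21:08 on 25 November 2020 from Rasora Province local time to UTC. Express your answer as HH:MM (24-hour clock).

1 February 2020 is a Saturday, so the first Monday is February 3 and the third is February 17.
1 November 2020 is a Sunday, so Sundays fall on 1, 8, 15, 22, 29; the last is November 29.
25 November 2020 lies within the daylight-saving period (17 February – 29 November), so Rasora Province is on daylight time, UTC+08:30.
21:08 local − 8h30m = 12:38 UTC.

12:38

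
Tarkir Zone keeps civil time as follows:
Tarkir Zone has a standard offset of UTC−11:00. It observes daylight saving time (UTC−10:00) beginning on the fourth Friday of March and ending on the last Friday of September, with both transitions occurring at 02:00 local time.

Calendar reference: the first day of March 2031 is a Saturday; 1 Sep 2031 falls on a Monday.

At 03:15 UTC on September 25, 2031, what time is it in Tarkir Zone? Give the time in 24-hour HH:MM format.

1 March 2031 is a Saturday, so the first Friday is March 7 and the fourth is March 28.
1 September 2031 is a Monday, so Fridays fall on 5, 12, 19, 26; the last is September 26.
At the standard offset (UTC−11:00), 03:15 UTC − 11h = 16:15 Tarkir Zone standard time (rolling into the previous day, 24 September 2031).
The standard-time date in Tarkir Zone, September 24, 2031, falls between 28 March and 26 September, so daylight saving is in effect and Tarkir Zone is at UTC−10:00.
03:15 UTC − 10h = 17:15 local (rolling into the previous day, 24 September 2031).

17:15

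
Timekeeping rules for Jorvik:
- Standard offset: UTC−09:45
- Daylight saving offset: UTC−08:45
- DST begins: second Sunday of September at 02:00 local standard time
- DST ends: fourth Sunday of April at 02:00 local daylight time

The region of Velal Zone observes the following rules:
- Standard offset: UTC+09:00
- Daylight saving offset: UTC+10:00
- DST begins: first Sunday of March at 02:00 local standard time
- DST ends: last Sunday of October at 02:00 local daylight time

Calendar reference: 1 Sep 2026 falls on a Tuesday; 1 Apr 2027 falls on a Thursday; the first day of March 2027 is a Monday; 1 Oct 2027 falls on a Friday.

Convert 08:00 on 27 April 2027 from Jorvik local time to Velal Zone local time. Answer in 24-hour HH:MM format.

03:45

1 September 2026 is a Tuesday, so the first Sunday is September 6 and the second is September 13.
1 April 2027 is a Thursday, so the first Sunday is April 4 and the fourth is April 25.
27 April 2027 is outside the daylight-saving period (13 September 2026 – 25 April 2027), so Jorvik is on standard time, UTC−09:45.
08:00 Jorvik + 9h45m = 17:45 UTC.
1 March 2027 is a Monday, so the first Sunday is March 7.
1 October 2027 is a Friday, so Sundays fall on 3, 10, 17, 24, 31; the last is October 31.
At the standard offset (UTC+09:00), 17:45 UTC + 9h = 02:45 Velal Zone standard time (rolling into the next day, 28 April 2027).
The standard-time date in Velal Zone, 28 April 2027, falls between 7 March and 31 October, so daylight saving is in effect and Velal Zone is at UTC+10:00.
17:45 UTC + 10h = 03:45 Velal Zone (rolling into the next day, 28 April 2027).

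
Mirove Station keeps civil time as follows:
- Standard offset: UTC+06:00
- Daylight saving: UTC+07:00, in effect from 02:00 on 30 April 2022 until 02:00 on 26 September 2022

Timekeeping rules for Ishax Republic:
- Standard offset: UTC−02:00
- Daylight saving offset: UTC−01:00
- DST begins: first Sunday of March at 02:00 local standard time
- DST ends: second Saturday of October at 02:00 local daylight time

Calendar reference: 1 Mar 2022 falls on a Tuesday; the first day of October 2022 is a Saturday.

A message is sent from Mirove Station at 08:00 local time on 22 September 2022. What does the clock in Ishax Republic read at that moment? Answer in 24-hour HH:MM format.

00:00

Daylight saving runs 30 April – 26 September; 22 September 2022 is inside that window, so Mirove Station is at UTC+07:00.
08:00 Mirove Station − 7h = 01:00 UTC.
1 March 2022 is a Tuesday, so the first Sunday is March 6.
1 October 2022 is a Saturday, so the first Saturday is October 1 and the second is October 8.
At the standard offset (UTC−02:00), 01:00 UTC − 2h = 23:00 Ishax Republic standard time (rolling into the previous day, 21 September 2022).
The standard-time date in Ishax Republic, 21 September 2022, lies within the daylight-saving period (6 March – 8 October), so Ishax Republic is on daylight time, UTC−01:00.
01:00 UTC − 1h = 00:00 Ishax Republic.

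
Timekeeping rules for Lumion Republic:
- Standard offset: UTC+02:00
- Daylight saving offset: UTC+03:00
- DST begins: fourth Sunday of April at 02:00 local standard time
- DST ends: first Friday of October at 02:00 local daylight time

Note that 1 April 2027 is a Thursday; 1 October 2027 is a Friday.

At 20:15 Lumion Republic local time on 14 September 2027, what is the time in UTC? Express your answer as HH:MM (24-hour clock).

1 April 2027 is a Thursday, so the first Sunday is April 4 and the fourth is April 25.
1 October 2027 is a Friday, so the first Friday is October 1.
Daylight saving runs 25 April – 1 October; 14 September 2027 is inside that window, so Lumion Republic is at UTC+03:00.
20:15 local − 3h = 17:15 UTC.

17:15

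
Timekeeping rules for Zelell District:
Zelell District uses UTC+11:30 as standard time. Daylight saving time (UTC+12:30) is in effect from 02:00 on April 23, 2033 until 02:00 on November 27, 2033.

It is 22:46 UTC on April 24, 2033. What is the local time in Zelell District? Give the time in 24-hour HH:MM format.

At the standard offset (UTC+11:30), 22:46 UTC + 11h30m = 10:16 Zelell District standard time (rolling into the next day, 25 April 2033).
The standard-time date in Zelell District, April 25, 2033, lies within the daylight-saving period (23 April – 27 November), so Zelell District is on daylight time, UTC+12:30.
22:46 UTC + 12h30m = 11:16 local (rolling into the next day, 25 April 2033).

11:16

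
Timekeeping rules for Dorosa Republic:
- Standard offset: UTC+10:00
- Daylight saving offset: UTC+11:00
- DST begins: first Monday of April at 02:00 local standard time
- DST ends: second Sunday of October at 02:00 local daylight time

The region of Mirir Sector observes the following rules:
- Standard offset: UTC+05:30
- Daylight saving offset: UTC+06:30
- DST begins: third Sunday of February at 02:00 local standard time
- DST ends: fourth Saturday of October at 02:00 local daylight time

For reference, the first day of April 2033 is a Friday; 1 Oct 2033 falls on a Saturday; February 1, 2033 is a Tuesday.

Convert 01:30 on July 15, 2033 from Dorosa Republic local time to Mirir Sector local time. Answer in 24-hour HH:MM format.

21:00

1 April 2033 is a Friday, so the first Monday is April 4.
1 October 2033 is a Saturday, so the first Sunday is October 2 and the second is October 9.
July 15, 2033 lies within the daylight-saving period (4 April – 9 October), so Dorosa Republic is on daylight time, UTC+11:00.
01:30 Dorosa Republic − 11h = 14:30 UTC (rolling into the previous day, 14 July 2033).
1 February 2033 is a Tuesday, so the first Sunday is February 6 and the third is February 20.
1 October 2033 is a Saturday, so the first Saturday is October 1 and the fourth is October 22.
At the standard offset (UTC+05:30), 14:30 UTC + 5h30m = 20:00 Mirir Sector standard time.
Daylight saving runs 20 February – 22 October; the standard-time date in Mirir Sector, July 14, 2033, is inside that window, so Mirir Sector is at UTC+06:30.
14:30 UTC + 6h30m = 21:00 Mirir Sector.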